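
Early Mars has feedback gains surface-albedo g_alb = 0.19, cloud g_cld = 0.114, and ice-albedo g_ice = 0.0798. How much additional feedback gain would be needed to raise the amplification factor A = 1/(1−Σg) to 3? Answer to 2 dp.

0.28

Current total gain = 0.3838.
Target gain for A = 3: g* = 1 − 1/3 = 0.6667.
Additional gain needed = 0.6667 − 0.3838 = 0.28.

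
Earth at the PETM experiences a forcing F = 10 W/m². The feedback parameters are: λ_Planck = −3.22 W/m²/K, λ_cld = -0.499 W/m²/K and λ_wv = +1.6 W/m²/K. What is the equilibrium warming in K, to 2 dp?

4.72 K

Net feedback parameter λ = (−3.22) + (-0.499) + (+1.6) = -2.119 W/m²/K.
ΔT = −F/λ = −10/(-2.119) = 4.72 K.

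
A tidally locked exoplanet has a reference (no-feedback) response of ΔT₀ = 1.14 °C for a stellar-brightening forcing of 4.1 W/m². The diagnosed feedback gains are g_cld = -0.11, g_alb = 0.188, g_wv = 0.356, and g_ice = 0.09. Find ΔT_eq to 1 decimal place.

2.4 °C

Total gain g = -0.11 + 0.188 + 0.356 + 0.09 = 0.524.
Amplification A = 1/(1 − 0.524) = 2.101.
ΔT = 1.14 × 2.101 = 2.4 °C.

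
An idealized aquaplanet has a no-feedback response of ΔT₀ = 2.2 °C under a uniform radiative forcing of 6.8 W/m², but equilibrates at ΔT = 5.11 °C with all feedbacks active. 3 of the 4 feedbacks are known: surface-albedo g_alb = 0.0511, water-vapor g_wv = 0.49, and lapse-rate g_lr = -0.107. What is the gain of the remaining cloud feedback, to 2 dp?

Amplification A = ΔT/ΔT₀ = 5.11/2.2 = 2.323.
Total gain g = 1 − 1/A = 1 − 1/2.323 = 0.5695.
Known gains sum to 0.0511 + 0.49 − 0.107 = 0.4341.
g_cld = 0.5695 − 0.4341 = 0.14.

0.14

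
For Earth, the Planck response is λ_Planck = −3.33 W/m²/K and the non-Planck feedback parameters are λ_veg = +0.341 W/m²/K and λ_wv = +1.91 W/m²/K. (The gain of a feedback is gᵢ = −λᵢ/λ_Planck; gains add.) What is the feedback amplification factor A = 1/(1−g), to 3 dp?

3.086

Convert to gains: g_veg = 0.341/3.33 = 0.1024; g_wv = 1.91/3.33 = 0.5736.
Total gain g = 0.676.
A = 1/(1 − 0.676) = 3.086.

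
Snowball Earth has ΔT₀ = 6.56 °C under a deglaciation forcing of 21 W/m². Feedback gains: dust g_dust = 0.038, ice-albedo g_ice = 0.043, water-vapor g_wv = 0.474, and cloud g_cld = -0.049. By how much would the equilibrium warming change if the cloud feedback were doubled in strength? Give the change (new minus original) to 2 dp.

Original: g = 0.506, ΔT = 6.56/(1−0.506) = 13.2794 °C.
With doubled cloud: g' = 0.457, ΔT' = 6.56/(1−0.457) = 12.0810 °C.
Change = 12.0810 − 13.2794 = -1.20 °C.

-1.20 °C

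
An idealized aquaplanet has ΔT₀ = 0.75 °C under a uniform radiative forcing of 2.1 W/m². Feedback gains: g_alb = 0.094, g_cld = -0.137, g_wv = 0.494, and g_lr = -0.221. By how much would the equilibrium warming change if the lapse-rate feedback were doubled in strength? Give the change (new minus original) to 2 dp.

Original: g = 0.23, ΔT = 0.75/(1−0.23) = 0.9740 °C.
With doubled lapse-rate: g' = 0.009, ΔT' = 0.75/(1−0.009) = 0.7568 °C.
Change = 0.7568 − 0.9740 = -0.22 °C.

-0.22 °C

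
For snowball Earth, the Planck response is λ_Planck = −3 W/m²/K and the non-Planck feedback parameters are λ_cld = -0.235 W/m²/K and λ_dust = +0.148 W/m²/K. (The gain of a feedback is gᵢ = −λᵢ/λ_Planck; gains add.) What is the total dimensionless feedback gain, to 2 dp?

-0.03

Convert to gains: g_cld = -0.235/3 = -0.07833; g_dust = 0.148/3 = 0.04933.
Total gain g = -0.029.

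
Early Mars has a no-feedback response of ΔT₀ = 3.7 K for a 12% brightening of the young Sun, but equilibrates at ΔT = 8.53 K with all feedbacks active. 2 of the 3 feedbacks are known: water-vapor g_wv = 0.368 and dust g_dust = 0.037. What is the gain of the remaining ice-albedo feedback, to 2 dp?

Amplification A = ΔT/ΔT₀ = 8.53/3.7 = 2.305.
Total gain g = 1 − 1/A = 1 − 1/2.305 = 0.5662.
Known gains sum to 0.368 + 0.037 = 0.405.
g_ice = 0.5662 − 0.405 = 0.16.

0.16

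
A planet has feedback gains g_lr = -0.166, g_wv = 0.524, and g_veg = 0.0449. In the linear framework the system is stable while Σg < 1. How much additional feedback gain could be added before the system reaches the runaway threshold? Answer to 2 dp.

Current total gain = -0.166 + 0.524 + 0.0449 = 0.4029.
Margin to runaway = 1 − 0.4029 = 0.60.

0.60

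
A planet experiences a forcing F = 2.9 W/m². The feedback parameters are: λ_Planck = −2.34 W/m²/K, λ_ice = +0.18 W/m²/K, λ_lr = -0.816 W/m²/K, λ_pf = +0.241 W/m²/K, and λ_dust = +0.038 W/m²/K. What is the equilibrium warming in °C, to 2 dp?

1.08 °C

Net feedback parameter λ = (−2.34) + (+0.18) + (-0.816) + (+0.241) + (+0.038) = -2.697 W/m²/K.
ΔT = −F/λ = −2.9/(-2.697) = 1.08 °C.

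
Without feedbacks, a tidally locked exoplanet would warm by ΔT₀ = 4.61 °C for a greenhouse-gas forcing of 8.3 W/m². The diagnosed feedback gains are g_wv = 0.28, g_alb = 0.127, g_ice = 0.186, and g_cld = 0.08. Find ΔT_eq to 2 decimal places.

Total gain g = 0.28 + 0.127 + 0.186 + 0.08 = 0.673.
Amplification A = 1/(1 − 0.673) = 3.058.
ΔT = 4.61 × 3.058 = 14.10 °C.

14.10 °C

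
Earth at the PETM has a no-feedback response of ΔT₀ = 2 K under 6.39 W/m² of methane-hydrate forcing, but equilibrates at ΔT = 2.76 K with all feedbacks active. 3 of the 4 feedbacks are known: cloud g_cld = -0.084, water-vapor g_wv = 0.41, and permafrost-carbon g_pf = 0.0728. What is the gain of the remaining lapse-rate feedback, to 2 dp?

-0.12

Amplification A = ΔT/ΔT₀ = 2.76/2 = 1.38.
Total gain g = 1 − 1/A = 1 − 1/1.38 = 0.2754.
Known gains sum to -0.084 + 0.41 + 0.0728 = 0.3988.
g_lr = 0.2754 − 0.3988 = -0.12.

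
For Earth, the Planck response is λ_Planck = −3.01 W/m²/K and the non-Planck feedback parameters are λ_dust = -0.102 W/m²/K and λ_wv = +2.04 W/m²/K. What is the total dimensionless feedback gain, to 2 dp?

0.64

Convert to gains: g_dust = -0.102/3.01 = -0.03389; g_wv = 2.04/3.01 = 0.6777.
Total gain g = 0.64381.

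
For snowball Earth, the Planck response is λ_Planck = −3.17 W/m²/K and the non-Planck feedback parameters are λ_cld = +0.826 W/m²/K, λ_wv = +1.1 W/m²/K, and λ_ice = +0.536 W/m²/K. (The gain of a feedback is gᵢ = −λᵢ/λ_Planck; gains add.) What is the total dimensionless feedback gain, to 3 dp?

0.777

Convert to gains: g_cld = 0.826/3.17 = 0.2606; g_wv = 1.1/3.17 = 0.347; g_ice = 0.536/3.17 = 0.1691.
Total gain g = 0.7767.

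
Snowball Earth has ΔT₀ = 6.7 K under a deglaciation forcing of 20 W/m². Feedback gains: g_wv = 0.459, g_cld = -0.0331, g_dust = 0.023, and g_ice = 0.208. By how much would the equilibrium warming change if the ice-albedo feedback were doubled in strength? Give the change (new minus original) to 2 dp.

Original: g = 0.6569, ΔT = 6.7/(1−0.6569) = 19.5278 K.
With doubled ice-albedo: g' = 0.8649, ΔT' = 6.7/(1−0.8649) = 49.5929 K.
Change = 49.5929 − 19.5278 = 30.07 K.

30.07 K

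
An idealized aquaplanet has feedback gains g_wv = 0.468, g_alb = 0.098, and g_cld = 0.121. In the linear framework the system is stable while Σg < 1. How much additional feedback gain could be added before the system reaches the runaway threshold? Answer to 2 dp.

0.31

Current total gain = 0.468 + 0.098 + 0.121 = 0.687.
Margin to runaway = 1 − 0.687 = 0.31.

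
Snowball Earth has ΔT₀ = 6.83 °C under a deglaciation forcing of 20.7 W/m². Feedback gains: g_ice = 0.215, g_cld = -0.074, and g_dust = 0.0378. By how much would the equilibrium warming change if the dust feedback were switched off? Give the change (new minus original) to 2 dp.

Original: g = 0.1788, ΔT = 6.83/(1−0.1788) = 8.3171 °C.
Without dust: g' = 0.141, ΔT' = 6.83/(1−0.141) = 7.9511 °C.
Change = 7.9511 − 8.3171 = -0.37 °C.

-0.37 °C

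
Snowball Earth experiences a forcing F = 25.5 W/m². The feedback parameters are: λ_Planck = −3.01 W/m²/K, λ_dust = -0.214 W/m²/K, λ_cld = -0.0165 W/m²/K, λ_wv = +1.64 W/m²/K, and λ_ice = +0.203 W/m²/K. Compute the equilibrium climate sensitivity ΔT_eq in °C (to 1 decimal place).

Net feedback parameter λ = (−3.01) + (-0.214) + (-0.0165) + (+1.64) + (+0.203) = -1.3975 W/m²/K.
ΔT = −F/λ = −25.5/(-1.3975) = 18.2 °C.

18.2 °C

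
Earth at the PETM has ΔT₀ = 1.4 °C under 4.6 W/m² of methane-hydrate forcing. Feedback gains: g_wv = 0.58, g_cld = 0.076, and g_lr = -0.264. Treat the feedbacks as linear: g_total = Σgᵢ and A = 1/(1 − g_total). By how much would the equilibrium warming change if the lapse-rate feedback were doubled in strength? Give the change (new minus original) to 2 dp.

-0.70 °C

Original: g = 0.392, ΔT = 1.4/(1−0.392) = 2.3026 °C.
With doubled lapse-rate: g' = 0.128, ΔT' = 1.4/(1−0.128) = 1.6055 °C.
Change = 1.6055 − 2.3026 = -0.70 °C.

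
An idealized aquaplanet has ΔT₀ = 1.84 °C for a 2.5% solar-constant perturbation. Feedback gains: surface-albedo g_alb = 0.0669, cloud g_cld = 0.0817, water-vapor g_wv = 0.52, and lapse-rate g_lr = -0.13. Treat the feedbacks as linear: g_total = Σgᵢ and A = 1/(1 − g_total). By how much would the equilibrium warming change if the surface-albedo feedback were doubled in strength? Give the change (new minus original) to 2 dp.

0.68 °C

Original: g = 0.5386, ΔT = 1.84/(1−0.5386) = 3.9879 °C.
With doubled surface-albedo: g' = 0.6055, ΔT' = 1.84/(1−0.6055) = 4.6641 °C.
Change = 4.6641 − 3.9879 = 0.68 °C.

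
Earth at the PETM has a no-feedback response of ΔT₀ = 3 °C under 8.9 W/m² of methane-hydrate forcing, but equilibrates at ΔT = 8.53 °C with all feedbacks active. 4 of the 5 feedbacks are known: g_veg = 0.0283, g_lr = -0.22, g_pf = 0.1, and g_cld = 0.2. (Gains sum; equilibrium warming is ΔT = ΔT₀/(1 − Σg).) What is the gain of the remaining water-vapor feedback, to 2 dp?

Amplification A = ΔT/ΔT₀ = 8.53/3 = 2.843.
Total gain g = 1 − 1/A = 1 − 1/2.843 = 0.6483.
Known gains sum to 0.0283 − 0.22 + 0.1 + 0.2 = 0.1083.
g_wv = 0.6483 − 0.1083 = 0.54.

0.54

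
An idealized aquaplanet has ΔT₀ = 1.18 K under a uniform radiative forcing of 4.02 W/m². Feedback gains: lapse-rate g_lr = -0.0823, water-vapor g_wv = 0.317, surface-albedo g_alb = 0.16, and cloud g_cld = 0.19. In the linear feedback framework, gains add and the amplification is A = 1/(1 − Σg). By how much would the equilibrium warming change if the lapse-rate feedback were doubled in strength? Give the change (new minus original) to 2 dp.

-0.47 K

Original: g = 0.5847, ΔT = 1.18/(1−0.5847) = 2.8413 K.
With doubled lapse-rate: g' = 0.5024, ΔT' = 1.18/(1−0.5024) = 2.3714 K.
Change = 2.3714 − 2.8413 = -0.47 K.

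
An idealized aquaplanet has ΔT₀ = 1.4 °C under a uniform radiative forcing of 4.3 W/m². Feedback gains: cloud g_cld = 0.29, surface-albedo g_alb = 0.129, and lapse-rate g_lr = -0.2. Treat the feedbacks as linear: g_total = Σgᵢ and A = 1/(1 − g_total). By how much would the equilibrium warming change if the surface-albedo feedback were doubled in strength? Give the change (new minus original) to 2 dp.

Original: g = 0.219, ΔT = 1.4/(1−0.219) = 1.7926 °C.
With doubled surface-albedo: g' = 0.348, ΔT' = 1.4/(1−0.348) = 2.1472 °C.
Change = 2.1472 − 1.7926 = 0.35 °C.

0.35 °C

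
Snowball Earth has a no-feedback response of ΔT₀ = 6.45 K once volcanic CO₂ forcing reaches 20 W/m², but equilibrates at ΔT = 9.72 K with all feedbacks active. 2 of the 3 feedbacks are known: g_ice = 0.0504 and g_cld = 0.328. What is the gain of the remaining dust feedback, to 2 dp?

-0.04

Amplification A = ΔT/ΔT₀ = 9.72/6.45 = 1.507.
Total gain g = 1 − 1/A = 1 − 1/1.507 = 0.3364.
Known gains sum to 0.0504 + 0.328 = 0.3784.
g_dust = 0.3364 − 0.3784 = -0.04.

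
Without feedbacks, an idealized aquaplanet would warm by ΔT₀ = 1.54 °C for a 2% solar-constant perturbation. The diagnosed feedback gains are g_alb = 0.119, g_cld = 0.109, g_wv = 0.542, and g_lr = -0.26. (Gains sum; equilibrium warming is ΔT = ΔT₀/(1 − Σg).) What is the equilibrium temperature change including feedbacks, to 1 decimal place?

3.1 °C

Total gain g = 0.119 + 0.109 + 0.542 − 0.26 = 0.51.
Amplification A = 1/(1 − 0.51) = 2.041.
ΔT = 1.54 × 2.041 = 3.1 °C.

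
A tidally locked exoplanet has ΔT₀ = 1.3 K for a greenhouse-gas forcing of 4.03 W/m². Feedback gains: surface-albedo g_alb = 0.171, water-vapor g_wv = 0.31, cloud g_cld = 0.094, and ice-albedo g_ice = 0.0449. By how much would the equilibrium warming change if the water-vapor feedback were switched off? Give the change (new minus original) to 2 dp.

Original: g = 0.6199, ΔT = 1.3/(1−0.6199) = 3.4202 K.
Without water-vapor: g' = 0.3099, ΔT' = 1.3/(1−0.3099) = 1.8838 K.
Change = 1.8838 − 3.4202 = -1.54 K.

-1.54 K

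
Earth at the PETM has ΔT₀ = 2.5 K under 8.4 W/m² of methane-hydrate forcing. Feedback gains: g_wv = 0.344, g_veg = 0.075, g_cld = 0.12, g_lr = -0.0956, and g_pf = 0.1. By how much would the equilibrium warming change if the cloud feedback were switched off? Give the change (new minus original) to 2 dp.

-1.14 K

Original: g = 0.5434, ΔT = 2.5/(1−0.5434) = 5.4753 K.
Without cloud: g' = 0.4234, ΔT' = 2.5/(1−0.4234) = 4.3358 K.
Change = 4.3358 − 5.4753 = -1.14 K.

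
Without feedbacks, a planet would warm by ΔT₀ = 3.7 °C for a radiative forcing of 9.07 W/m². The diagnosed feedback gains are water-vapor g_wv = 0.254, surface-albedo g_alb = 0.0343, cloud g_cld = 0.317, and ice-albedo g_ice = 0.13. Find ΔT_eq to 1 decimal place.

Total gain g = 0.254 + 0.0343 + 0.317 + 0.13 = 0.7353.
Amplification A = 1/(1 − 0.7353) = 3.778.
ΔT = 3.7 × 3.778 = 14.0 °C.

14.0 °C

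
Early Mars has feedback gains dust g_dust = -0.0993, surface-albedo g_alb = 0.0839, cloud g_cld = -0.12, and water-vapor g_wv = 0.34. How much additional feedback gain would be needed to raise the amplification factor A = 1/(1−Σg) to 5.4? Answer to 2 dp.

Current total gain = 0.2046.
Target gain for A = 5.4: g* = 1 − 1/5.4 = 0.8148.
Additional gain needed = 0.8148 − 0.2046 = 0.61.

0.61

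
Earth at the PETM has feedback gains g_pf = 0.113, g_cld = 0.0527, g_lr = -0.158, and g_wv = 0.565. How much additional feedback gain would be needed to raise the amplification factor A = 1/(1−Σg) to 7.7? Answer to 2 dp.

0.30

Current total gain = 0.5727.
Target gain for A = 7.7: g* = 1 − 1/7.7 = 0.8701.
Additional gain needed = 0.8701 − 0.5727 = 0.30.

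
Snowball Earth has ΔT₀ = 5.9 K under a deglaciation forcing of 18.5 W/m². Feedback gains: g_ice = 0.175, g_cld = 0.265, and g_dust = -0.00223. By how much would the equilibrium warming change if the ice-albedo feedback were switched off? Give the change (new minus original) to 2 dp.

Original: g = 0.43777, ΔT = 5.9/(1−0.43777) = 10.4939 K.
Without ice-albedo: g' = 0.26277, ΔT' = 5.9/(1−0.26277) = 8.0029 K.
Change = 8.0029 − 10.4939 = -2.49 K.

-2.49 K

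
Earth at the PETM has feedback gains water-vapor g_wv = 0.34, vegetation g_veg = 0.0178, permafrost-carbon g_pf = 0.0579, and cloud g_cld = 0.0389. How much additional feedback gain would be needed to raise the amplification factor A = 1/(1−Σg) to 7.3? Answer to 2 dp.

0.41

Current total gain = 0.4546.
Target gain for A = 7.3: g* = 1 − 1/7.3 = 0.863.
Additional gain needed = 0.863 − 0.4546 = 0.41.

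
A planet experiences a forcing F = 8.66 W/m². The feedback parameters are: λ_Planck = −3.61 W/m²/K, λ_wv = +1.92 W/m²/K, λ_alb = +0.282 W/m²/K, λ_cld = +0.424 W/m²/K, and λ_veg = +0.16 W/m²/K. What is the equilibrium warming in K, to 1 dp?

Net feedback parameter λ = (−3.61) + (+1.92) + (+0.282) + (+0.424) + (+0.16) = -0.824 W/m²/K.
ΔT = −F/λ = −8.66/(-0.824) = 10.5 K.

10.5 K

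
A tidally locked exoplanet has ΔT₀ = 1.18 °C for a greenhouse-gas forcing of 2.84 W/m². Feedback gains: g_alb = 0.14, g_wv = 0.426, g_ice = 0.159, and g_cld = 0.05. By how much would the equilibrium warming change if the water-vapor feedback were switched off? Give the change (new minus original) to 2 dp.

-3.43 °C

Original: g = 0.775, ΔT = 1.18/(1−0.775) = 5.2444 °C.
Without water-vapor: g' = 0.349, ΔT' = 1.18/(1−0.349) = 1.8126 °C.
Change = 1.8126 − 5.2444 = -3.43 °C.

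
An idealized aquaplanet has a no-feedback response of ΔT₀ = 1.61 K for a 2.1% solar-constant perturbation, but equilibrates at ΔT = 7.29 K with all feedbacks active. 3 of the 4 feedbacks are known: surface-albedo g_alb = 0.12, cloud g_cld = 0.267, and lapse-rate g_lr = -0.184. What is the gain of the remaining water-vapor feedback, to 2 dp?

0.58

Amplification A = ΔT/ΔT₀ = 7.29/1.61 = 4.528.
Total gain g = 1 − 1/A = 1 − 1/4.528 = 0.7792.
Known gains sum to 0.12 + 0.267 − 0.184 = 0.203.
g_wv = 0.7792 − 0.203 = 0.58.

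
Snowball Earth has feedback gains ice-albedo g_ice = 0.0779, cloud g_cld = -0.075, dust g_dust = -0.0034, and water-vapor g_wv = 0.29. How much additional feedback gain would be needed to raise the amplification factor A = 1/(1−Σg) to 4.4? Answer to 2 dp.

Current total gain = 0.2895.
Target gain for A = 4.4: g* = 1 − 1/4.4 = 0.7727.
Additional gain needed = 0.7727 − 0.2895 = 0.48.

0.48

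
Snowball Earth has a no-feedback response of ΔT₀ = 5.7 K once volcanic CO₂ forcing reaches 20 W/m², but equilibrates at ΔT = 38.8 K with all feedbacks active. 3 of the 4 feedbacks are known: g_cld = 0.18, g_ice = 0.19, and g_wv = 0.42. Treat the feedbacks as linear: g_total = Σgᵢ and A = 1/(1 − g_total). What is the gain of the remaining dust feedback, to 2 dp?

0.06

Amplification A = ΔT/ΔT₀ = 38.8/5.7 = 6.807.
Total gain g = 1 − 1/A = 1 − 1/6.807 = 0.8531.
Known gains sum to 0.18 + 0.19 + 0.42 = 0.79.
g_dust = 0.8531 − 0.79 = 0.06.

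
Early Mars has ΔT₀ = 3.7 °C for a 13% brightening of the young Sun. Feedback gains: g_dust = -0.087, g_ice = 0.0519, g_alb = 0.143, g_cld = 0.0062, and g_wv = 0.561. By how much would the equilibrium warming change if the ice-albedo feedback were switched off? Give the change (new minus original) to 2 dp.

-1.57 °C

Original: g = 0.6751, ΔT = 3.7/(1−0.6751) = 11.3881 °C.
Without ice-albedo: g' = 0.6232, ΔT' = 3.7/(1−0.6232) = 9.8195 °C.
Change = 9.8195 − 11.3881 = -1.57 °C.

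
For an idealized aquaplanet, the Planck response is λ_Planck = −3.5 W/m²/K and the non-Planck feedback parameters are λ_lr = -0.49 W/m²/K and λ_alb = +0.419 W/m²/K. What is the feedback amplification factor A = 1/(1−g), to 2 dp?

0.98

Convert to gains: g_lr = -0.49/3.5 = -0.14; g_alb = 0.419/3.5 = 0.1197.
Total gain g = -0.0203.
A = 1/(1 + 0.0203) = 0.98.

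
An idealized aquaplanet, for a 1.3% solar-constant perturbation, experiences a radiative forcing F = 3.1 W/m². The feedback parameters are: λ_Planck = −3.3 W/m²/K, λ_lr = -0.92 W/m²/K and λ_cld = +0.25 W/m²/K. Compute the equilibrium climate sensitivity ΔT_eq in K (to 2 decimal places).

Net feedback parameter λ = (−3.3) + (-0.92) + (+0.25) = -3.97 W/m²/K.
ΔT = −F/λ = −3.1/(-3.97) = 0.78 K.

0.78 K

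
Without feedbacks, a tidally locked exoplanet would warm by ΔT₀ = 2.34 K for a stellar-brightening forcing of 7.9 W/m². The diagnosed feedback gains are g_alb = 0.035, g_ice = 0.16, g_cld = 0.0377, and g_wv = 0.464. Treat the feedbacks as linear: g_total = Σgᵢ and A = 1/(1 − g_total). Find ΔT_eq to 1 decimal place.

7.7 K

Total gain g = 0.035 + 0.16 + 0.0377 + 0.464 = 0.6967.
Amplification A = 1/(1 − 0.6967) = 3.297.
ΔT = 2.34 × 3.297 = 7.7 K.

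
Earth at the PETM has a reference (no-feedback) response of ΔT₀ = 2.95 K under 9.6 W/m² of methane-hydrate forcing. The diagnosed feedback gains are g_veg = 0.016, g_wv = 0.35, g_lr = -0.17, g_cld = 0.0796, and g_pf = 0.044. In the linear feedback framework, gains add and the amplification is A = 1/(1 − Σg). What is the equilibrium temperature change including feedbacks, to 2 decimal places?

4.34 K

Total gain g = 0.016 + 0.35 − 0.17 + 0.0796 + 0.044 = 0.3196.
Amplification A = 1/(1 − 0.3196) = 1.47.
ΔT = 2.95 × 1.47 = 4.34 K.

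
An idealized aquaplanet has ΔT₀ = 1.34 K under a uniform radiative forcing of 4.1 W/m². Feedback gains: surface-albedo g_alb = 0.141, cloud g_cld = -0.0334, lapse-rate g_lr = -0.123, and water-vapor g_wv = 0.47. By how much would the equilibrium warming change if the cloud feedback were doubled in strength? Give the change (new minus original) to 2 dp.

Original: g = 0.4546, ΔT = 1.34/(1−0.4546) = 2.4569 K.
With doubled cloud: g' = 0.4212, ΔT' = 1.34/(1−0.4212) = 2.3151 K.
Change = 2.3151 − 2.4569 = -0.14 K.

-0.14 K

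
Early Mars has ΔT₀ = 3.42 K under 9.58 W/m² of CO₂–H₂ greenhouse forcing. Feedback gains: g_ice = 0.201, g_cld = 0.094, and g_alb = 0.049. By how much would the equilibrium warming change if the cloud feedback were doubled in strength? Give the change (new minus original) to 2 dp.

Original: g = 0.344, ΔT = 3.42/(1−0.344) = 5.2134 K.
With doubled cloud: g' = 0.438, ΔT' = 3.42/(1−0.438) = 6.0854 K.
Change = 6.0854 − 5.2134 = 0.87 K.

0.87 K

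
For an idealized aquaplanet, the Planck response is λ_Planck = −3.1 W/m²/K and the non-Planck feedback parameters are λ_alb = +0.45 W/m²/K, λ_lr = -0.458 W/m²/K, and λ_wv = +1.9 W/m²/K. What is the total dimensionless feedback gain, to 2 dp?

0.61

Convert to gains: g_alb = 0.45/3.1 = 0.1452; g_lr = -0.458/3.1 = -0.1477; g_wv = 1.9/3.1 = 0.6129.
Total gain g = 0.6104.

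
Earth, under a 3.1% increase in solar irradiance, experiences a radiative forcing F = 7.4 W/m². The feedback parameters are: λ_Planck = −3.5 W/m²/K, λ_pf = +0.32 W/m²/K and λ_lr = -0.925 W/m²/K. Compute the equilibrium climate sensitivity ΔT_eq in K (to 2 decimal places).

Net feedback parameter λ = (−3.5) + (+0.32) + (-0.925) = -4.105 W/m²/K.
ΔT = −F/λ = −7.4/(-4.105) = 1.80 K.

1.80 K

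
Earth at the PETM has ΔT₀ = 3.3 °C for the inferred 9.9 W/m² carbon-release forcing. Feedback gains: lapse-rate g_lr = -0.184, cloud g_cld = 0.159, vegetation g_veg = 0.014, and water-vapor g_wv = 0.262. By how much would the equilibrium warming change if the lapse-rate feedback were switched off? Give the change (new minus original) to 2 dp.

Original: g = 0.251, ΔT = 3.3/(1−0.251) = 4.4059 °C.
Without lapse-rate: g' = 0.435, ΔT' = 3.3/(1−0.435) = 5.8407 °C.
Change = 5.8407 − 4.4059 = 1.43 °C.

1.43 °C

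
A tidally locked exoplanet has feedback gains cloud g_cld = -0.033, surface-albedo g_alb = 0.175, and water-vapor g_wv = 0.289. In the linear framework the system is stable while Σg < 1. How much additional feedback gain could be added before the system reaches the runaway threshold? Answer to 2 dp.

0.57

Current total gain = -0.033 + 0.175 + 0.289 = 0.431.
Margin to runaway = 1 − 0.431 = 0.57.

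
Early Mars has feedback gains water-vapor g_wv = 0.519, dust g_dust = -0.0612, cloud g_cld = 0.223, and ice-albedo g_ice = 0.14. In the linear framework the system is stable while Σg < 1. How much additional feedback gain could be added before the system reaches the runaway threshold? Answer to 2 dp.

0.18

Current total gain = 0.519 − 0.0612 + 0.223 + 0.14 = 0.8208.
Margin to runaway = 1 − 0.8208 = 0.18.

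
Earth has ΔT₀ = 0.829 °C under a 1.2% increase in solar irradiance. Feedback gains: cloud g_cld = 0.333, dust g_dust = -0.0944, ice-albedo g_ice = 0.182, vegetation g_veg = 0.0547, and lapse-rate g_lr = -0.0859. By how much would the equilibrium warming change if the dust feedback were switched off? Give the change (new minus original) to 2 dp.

0.25 °C

Original: g = 0.3894, ΔT = 0.829/(1−0.3894) = 1.3577 °C.
Without dust: g' = 0.4838, ΔT' = 0.829/(1−0.4838) = 1.6060 °C.
Change = 1.6060 − 1.3577 = 0.25 °C.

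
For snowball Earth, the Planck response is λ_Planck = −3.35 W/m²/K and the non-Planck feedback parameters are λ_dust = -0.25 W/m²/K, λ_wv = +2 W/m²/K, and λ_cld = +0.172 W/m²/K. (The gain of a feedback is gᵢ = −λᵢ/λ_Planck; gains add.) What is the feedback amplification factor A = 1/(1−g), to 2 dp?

2.35

Convert to gains: g_dust = -0.25/3.35 = -0.07463; g_wv = 2/3.35 = 0.597; g_cld = 0.172/3.35 = 0.05134.
Total gain g = 0.57371.
A = 1/(1 − 0.57371) = 2.35.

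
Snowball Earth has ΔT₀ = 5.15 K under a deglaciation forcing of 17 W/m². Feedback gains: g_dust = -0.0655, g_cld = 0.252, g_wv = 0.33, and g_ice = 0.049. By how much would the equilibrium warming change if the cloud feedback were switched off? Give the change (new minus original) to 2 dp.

-4.35 K

Original: g = 0.5655, ΔT = 5.15/(1−0.5655) = 11.8527 K.
Without cloud: g' = 0.3135, ΔT' = 5.15/(1−0.3135) = 7.5018 K.
Change = 7.5018 − 11.8527 = -4.35 K.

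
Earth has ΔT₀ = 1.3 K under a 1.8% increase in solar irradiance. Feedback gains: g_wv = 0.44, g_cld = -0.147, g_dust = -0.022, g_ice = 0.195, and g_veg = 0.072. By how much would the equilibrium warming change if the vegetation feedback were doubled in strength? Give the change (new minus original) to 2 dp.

Original: g = 0.538, ΔT = 1.3/(1−0.538) = 2.8139 K.
With doubled vegetation: g' = 0.61, ΔT' = 1.3/(1−0.61) = 3.3333 K.
Change = 3.3333 − 2.8139 = 0.52 K.

0.52 K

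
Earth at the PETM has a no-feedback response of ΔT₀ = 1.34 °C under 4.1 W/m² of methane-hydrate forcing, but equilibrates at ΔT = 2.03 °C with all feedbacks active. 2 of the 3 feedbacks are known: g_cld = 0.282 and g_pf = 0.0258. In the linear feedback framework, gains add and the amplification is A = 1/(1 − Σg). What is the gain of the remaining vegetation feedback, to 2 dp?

Amplification A = ΔT/ΔT₀ = 2.03/1.34 = 1.515.
Total gain g = 1 − 1/A = 1 − 1/1.515 = 0.3399.
Known gains sum to 0.282 + 0.0258 = 0.3078.
g_veg = 0.3399 − 0.3078 = 0.03.

0.03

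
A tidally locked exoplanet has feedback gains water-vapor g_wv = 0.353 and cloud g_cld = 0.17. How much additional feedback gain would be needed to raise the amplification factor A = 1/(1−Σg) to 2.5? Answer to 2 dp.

0.08

Current total gain = 0.523.
Target gain for A = 2.5: g* = 1 − 1/2.5 = 0.6.
Additional gain needed = 0.6 − 0.523 = 0.08.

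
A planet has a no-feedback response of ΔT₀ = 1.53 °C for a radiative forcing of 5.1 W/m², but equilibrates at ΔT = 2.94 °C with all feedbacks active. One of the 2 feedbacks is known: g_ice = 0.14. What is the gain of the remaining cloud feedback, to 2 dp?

0.34

Amplification A = ΔT/ΔT₀ = 2.94/1.53 = 1.922.
Total gain g = 1 − 1/A = 1 − 1/1.922 = 0.4797.
The known gain is 0.14.
g_cld = 0.4797 − 0.14 = 0.34.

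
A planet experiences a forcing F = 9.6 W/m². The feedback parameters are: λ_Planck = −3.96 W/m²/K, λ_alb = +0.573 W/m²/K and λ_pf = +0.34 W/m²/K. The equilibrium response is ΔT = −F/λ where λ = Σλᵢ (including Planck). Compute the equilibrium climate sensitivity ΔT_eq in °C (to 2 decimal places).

3.15 °C

Net feedback parameter λ = (−3.96) + (+0.573) + (+0.34) = -3.047 W/m²/K.
ΔT = −F/λ = −9.6/(-3.047) = 3.15 °C.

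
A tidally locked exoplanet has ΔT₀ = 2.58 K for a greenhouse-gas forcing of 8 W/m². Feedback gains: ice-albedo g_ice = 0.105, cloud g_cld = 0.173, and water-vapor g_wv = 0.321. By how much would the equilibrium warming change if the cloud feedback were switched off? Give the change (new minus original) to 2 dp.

Original: g = 0.599, ΔT = 2.58/(1−0.599) = 6.4339 K.
Without cloud: g' = 0.426, ΔT' = 2.58/(1−0.426) = 4.4948 K.
Change = 4.4948 − 6.4339 = -1.94 K.

-1.94 K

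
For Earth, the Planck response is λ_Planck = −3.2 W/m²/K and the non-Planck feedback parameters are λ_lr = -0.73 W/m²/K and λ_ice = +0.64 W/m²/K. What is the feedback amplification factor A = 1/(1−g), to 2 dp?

0.97

Convert to gains: g_lr = -0.73/3.2 = -0.2281; g_ice = 0.64/3.2 = 0.2.
Total gain g = -0.0281.
A = 1/(1 + 0.0281) = 0.97.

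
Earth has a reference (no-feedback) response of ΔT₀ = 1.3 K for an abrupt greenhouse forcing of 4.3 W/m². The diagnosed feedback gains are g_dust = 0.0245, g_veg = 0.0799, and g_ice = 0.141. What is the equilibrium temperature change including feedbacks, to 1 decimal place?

1.7 K

Total gain g = 0.0245 + 0.0799 + 0.141 = 0.2454.
Amplification A = 1/(1 − 0.2454) = 1.325.
ΔT = 1.3 × 1.325 = 1.7 K.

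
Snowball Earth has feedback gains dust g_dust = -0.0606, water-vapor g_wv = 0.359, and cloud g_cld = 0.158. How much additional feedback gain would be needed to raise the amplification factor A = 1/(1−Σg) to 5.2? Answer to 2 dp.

0.35

Current total gain = 0.4564.
Target gain for A = 5.2: g* = 1 − 1/5.2 = 0.8077.
Additional gain needed = 0.8077 − 0.4564 = 0.35.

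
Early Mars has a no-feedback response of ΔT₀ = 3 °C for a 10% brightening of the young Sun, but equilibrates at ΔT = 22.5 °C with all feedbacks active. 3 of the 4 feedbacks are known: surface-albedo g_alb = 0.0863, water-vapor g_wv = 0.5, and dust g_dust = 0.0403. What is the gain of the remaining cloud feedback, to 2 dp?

0.24

Amplification A = ΔT/ΔT₀ = 22.5/3 = 7.5.
Total gain g = 1 − 1/A = 1 − 1/7.5 = 0.8667.
Known gains sum to 0.0863 + 0.5 + 0.0403 = 0.6266.
g_cld = 0.8667 − 0.6266 = 0.24.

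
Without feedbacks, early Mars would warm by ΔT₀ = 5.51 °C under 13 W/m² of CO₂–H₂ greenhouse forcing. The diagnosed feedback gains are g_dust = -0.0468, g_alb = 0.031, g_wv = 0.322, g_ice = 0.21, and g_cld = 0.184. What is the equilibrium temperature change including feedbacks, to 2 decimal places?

18.38 °C

Total gain g = -0.0468 + 0.031 + 0.322 + 0.21 + 0.184 = 0.7002.
Amplification A = 1/(1 − 0.7002) = 3.336.
ΔT = 5.51 × 3.336 = 18.38 °C.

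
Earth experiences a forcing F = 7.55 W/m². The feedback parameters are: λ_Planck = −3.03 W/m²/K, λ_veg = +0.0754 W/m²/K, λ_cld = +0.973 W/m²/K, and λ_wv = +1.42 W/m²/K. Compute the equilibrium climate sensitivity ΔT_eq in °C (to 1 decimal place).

13.4 °C

Net feedback parameter λ = (−3.03) + (+0.0754) + (+0.973) + (+1.42) = -0.5616 W/m²/K.
ΔT = −F/λ = −7.55/(-0.5616) = 13.4 °C.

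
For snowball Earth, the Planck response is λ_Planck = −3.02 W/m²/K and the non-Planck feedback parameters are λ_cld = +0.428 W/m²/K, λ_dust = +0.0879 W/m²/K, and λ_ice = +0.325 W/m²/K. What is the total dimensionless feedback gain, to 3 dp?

Convert to gains: g_cld = 0.428/3.02 = 0.1417; g_dust = 0.0879/3.02 = 0.02911; g_ice = 0.325/3.02 = 0.1076.
Total gain g = 0.27841.

0.278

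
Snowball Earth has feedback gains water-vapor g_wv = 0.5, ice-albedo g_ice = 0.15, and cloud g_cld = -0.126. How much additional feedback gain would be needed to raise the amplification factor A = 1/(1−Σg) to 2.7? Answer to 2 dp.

Current total gain = 0.524.
Target gain for A = 2.7: g* = 1 − 1/2.7 = 0.6296.
Additional gain needed = 0.6296 − 0.524 = 0.11.

0.11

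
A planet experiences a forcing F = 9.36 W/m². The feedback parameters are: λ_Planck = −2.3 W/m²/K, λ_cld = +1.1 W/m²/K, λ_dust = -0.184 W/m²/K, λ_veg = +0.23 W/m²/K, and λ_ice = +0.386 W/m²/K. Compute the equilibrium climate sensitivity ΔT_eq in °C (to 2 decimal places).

Net feedback parameter λ = (−2.3) + (+1.1) + (-0.184) + (+0.23) + (+0.386) = -0.768 W/m²/K.
ΔT = −F/λ = −9.36/(-0.768) = 12.19 °C.

12.19 °C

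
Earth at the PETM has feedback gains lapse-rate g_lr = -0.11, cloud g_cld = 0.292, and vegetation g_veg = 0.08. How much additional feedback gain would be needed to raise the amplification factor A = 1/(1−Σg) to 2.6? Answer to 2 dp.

0.35

Current total gain = 0.262.
Target gain for A = 2.6: g* = 1 − 1/2.6 = 0.6154.
Additional gain needed = 0.6154 − 0.262 = 0.35.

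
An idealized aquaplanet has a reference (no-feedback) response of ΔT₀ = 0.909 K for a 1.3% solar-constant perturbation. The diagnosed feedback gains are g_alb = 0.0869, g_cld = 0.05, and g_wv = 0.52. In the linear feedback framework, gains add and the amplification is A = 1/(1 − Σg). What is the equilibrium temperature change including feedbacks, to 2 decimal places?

Total gain g = 0.0869 + 0.05 + 0.52 = 0.6569.
Amplification A = 1/(1 − 0.6569) = 2.915.
ΔT = 0.909 × 2.915 = 2.65 K.

2.65 K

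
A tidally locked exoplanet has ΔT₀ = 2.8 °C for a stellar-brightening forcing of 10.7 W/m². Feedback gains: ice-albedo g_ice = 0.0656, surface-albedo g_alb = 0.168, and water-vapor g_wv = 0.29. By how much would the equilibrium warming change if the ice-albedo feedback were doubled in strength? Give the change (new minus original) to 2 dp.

Original: g = 0.5236, ΔT = 2.8/(1−0.5236) = 5.8774 °C.
With doubled ice-albedo: g' = 0.5892, ΔT' = 2.8/(1−0.5892) = 6.8160 °C.
Change = 6.8160 − 5.8774 = 0.94 °C.

0.94 °C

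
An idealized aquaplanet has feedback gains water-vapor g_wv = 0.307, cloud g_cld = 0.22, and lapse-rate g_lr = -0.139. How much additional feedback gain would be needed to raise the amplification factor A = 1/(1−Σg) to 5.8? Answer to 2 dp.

Current total gain = 0.388.
Target gain for A = 5.8: g* = 1 − 1/5.8 = 0.8276.
Additional gain needed = 0.8276 − 0.388 = 0.44.

0.44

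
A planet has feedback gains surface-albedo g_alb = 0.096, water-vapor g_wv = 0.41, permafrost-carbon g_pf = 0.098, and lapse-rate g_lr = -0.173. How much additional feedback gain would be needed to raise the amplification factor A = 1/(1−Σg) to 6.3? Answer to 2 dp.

Current total gain = 0.431.
Target gain for A = 6.3: g* = 1 − 1/6.3 = 0.8413.
Additional gain needed = 0.8413 − 0.431 = 0.41.

0.41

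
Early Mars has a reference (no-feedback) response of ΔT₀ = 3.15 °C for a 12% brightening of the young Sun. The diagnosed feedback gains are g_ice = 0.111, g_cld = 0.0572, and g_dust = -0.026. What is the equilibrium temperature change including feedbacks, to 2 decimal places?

Total gain g = 0.111 + 0.0572 − 0.026 = 0.1422.
Amplification A = 1/(1 − 0.1422) = 1.166.
ΔT = 3.15 × 1.166 = 3.67 °C.

3.67 °C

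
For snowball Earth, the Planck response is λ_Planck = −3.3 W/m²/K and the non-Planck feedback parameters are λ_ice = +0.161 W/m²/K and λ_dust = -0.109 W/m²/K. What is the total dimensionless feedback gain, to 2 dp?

Convert to gains: g_ice = 0.161/3.3 = 0.04879; g_dust = -0.109/3.3 = -0.03303.
Total gain g = 0.01576.

0.02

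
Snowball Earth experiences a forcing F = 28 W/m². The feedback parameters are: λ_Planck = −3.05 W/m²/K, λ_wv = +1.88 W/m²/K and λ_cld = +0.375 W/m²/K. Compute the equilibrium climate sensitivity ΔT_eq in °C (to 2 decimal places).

35.22 °C

Net feedback parameter λ = (−3.05) + (+1.88) + (+0.375) = -0.795 W/m²/K.
ΔT = −F/λ = −28/(-0.795) = 35.22 °C.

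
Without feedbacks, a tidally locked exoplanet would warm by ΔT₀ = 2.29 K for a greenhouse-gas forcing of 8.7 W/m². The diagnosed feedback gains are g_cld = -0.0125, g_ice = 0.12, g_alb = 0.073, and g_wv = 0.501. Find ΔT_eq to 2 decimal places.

7.19 K

Total gain g = -0.0125 + 0.12 + 0.073 + 0.501 = 0.6815.
Amplification A = 1/(1 − 0.6815) = 3.14.
ΔT = 2.29 × 3.14 = 7.19 K.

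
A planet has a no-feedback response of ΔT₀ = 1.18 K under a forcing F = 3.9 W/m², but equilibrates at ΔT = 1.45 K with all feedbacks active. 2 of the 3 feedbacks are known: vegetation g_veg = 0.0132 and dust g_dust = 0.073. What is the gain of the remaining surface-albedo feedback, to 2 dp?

0.10

Amplification A = ΔT/ΔT₀ = 1.45/1.18 = 1.229.
Total gain g = 1 − 1/A = 1 − 1/1.229 = 0.1863.
Known gains sum to 0.0132 + 0.073 = 0.0862.
g_alb = 0.1863 − 0.0862 = 0.10.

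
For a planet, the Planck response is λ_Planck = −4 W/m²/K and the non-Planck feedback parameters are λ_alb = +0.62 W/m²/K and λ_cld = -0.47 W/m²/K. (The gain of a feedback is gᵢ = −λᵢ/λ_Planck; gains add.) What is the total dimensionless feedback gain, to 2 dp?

0.04

Convert to gains: g_alb = 0.62/4 = 0.155; g_cld = -0.47/4 = -0.1175.
Total gain g = 0.0375.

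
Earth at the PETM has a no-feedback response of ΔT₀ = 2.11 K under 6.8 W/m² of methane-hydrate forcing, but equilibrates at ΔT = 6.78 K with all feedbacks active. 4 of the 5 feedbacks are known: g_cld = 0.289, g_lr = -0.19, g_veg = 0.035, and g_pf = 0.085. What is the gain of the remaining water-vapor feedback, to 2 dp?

0.47

Amplification A = ΔT/ΔT₀ = 6.78/2.11 = 3.213.
Total gain g = 1 − 1/A = 1 − 1/3.213 = 0.6888.
Known gains sum to 0.289 − 0.19 + 0.035 + 0.085 = 0.219.
g_wv = 0.6888 − 0.219 = 0.47.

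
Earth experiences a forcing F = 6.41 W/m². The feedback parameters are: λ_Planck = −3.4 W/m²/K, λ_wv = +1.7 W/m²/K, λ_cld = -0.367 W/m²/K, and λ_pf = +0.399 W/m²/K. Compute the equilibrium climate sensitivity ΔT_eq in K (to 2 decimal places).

3.84 K

Net feedback parameter λ = (−3.4) + (+1.7) + (-0.367) + (+0.399) = -1.668 W/m²/K.
ΔT = −F/λ = −6.41/(-1.668) = 3.84 K.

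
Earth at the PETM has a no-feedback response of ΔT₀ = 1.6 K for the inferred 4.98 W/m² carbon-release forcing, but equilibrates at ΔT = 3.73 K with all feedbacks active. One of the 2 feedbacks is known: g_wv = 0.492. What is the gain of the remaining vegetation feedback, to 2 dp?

Amplification A = ΔT/ΔT₀ = 3.73/1.6 = 2.331.
Total gain g = 1 − 1/A = 1 − 1/2.331 = 0.571.
The known gain is 0.492.
g_veg = 0.571 − 0.492 = 0.08.

0.08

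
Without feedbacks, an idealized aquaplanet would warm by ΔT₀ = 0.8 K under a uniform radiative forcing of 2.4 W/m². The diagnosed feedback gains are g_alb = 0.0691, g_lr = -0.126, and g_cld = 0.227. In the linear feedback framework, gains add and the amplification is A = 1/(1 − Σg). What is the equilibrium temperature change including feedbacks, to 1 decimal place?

Total gain g = 0.0691 − 0.126 + 0.227 = 0.1701.
Amplification A = 1/(1 − 0.1701) = 1.205.
ΔT = 0.8 × 1.205 = 1.0 K.

1.0 K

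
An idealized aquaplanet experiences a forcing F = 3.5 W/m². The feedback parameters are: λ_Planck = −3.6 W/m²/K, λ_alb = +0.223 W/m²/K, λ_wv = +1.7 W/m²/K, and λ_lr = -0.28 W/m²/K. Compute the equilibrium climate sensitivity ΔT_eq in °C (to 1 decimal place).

1.8 °C

Net feedback parameter λ = (−3.6) + (+0.223) + (+1.7) + (-0.28) = -1.957 W/m²/K.
ΔT = −F/λ = −3.5/(-1.957) = 1.8 °C.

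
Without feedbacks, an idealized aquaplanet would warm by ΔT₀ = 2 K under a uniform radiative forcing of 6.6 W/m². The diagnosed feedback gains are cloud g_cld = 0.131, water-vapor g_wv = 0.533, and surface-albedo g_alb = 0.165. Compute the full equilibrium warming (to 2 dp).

Total gain g = 0.131 + 0.533 + 0.165 = 0.829.
Amplification A = 1/(1 − 0.829) = 5.848.
ΔT = 2 × 5.848 = 11.70 K.

11.70 K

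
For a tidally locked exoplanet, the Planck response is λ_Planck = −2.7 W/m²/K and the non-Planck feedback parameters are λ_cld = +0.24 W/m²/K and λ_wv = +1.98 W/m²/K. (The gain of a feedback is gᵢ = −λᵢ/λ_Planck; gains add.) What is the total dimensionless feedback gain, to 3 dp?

0.822

Convert to gains: g_cld = 0.24/2.7 = 0.08889; g_wv = 1.98/2.7 = 0.7333.
Total gain g = 0.82219.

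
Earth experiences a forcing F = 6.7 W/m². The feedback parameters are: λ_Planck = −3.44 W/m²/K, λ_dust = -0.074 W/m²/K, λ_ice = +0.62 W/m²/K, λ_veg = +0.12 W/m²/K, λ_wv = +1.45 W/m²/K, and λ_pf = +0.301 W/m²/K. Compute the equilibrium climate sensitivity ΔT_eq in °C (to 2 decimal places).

Net feedback parameter λ = (−3.44) + (-0.074) + (+0.62) + (+0.12) + (+1.45) + (+0.301) = -1.023 W/m²/K.
ΔT = −F/λ = −6.7/(-1.023) = 6.55 °C.

6.55 °C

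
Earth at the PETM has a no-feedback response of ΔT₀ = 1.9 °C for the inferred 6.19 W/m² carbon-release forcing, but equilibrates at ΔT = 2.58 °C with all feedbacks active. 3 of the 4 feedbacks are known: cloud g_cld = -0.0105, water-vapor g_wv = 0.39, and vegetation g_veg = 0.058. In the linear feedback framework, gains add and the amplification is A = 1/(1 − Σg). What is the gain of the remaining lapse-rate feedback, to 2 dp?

Amplification A = ΔT/ΔT₀ = 2.58/1.9 = 1.358.
Total gain g = 1 − 1/A = 1 − 1/1.358 = 0.2636.
Known gains sum to -0.0105 + 0.39 + 0.058 = 0.4375.
g_lr = 0.2636 − 0.4375 = -0.17.

-0.17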